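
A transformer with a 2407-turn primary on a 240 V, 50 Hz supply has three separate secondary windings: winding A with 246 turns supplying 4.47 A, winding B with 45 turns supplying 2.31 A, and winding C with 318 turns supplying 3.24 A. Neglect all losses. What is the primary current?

V_A = 240 × 246/2407 = 24.528 V; V_B = 240 × 45/2407 = 4.4869 V; V_C = 240 × 318/2407 = 31.708 V.
P_out = V_A I_A + V_B I_B + V_C I_C = 24.528×4.47 + 4.4869×2.31 + 31.708×3.24 = 109.64 + 10.365 + 102.73 = 222.74 W.
Ideal ⇒ P_in = P_out, so I_p = P_out/V_p = 222.74/240 = 0.928 A.

I_p ≈ 0.928 A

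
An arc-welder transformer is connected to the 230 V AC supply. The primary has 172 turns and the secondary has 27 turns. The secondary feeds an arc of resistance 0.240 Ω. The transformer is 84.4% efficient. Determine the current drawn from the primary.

I_p ≈ 28.0 A

V_s = 230 × 27/172 = 36.105 V.
I_s = V_s/R = 36.105/0.240 = 150.44 A.
P_out = V_s I_s = 36.105 × 150.44 = 5431.4 W.
P_in = P_out/η = 5431.4/0.844 = 6435.4 W.
I_p = P_in/V_p = 6435.4/230 = 28.0 A.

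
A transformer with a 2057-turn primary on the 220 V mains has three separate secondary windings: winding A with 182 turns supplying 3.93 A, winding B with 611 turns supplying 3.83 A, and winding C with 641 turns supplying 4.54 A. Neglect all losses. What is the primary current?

V_A = 220 × 182/2057 = 19.465 V; V_B = 220 × 611/2057 = 65.348 V; V_C = 220 × 641/2057 = 68.556 V.
P_out = V_A I_A + V_B I_B + V_C I_C = 19.465×3.93 + 65.348×3.83 + 68.556×4.54 = 76.498 + 250.28 + 311.24 = 638.02 W.
Ideal ⇒ P_in = P_out, so I_p = P_out/V_p = 638.02/220 = 2.90 A.

I_p ≈ 2.90 A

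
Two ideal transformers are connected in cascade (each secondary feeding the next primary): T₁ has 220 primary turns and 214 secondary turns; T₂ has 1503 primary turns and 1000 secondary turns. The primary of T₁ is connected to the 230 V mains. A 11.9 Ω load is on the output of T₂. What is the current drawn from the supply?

Secondary of T₁: V = 230.00 × 214/220 = 223.73 V.
Secondary of T₂: V = 223.73 × 1000/1503 = 148.85 V.
I_load = 148.85/11.9 = 12.509 A, so P_out = 148.85 × 12.509 = 1862.0 W.
All ideal ⇒ P_in = P_out, so I_supply = 1862.0/230 = 8.10 A.

I_supply ≈ 8.10 A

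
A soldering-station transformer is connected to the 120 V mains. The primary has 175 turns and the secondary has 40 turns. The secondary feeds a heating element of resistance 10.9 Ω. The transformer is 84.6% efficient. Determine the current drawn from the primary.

V_s = 120 × 40/175 = 27.429 V.
I_s = V_s/R = 27.429/10.9 = 2.5164 A.
P_out = V_s I_s = 27.429 × 2.5164 = 69.021 W.
P_in = P_out/η = 69.021/0.846 = 81.585 W.
I_p = P_in/V_p = 81.585/120 = 0.680 A.

I_p ≈ 0.680 A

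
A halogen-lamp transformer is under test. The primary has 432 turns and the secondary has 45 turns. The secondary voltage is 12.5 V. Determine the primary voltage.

V_p/V_s = N_p/N_s, so V_p = 12.5 × 432/45 = 120 V.

V_p ≈ 120 V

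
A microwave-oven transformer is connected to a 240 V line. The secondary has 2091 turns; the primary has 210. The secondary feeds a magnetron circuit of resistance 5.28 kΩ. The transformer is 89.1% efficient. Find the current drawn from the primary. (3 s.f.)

V_s = 240 × 2091/210 = 2389.7 V.
I_s = V_s/R = 2389.7/5280 = 0.45260 A.
P_out = V_s I_s = 2389.7 × 0.45260 = 1081.6 W.
P_in = P_out/η = 1081.6/0.891 = 1213.9 W.
I_p = P_in/V_p = 1213.9/240 = 5.06 A.

I_p ≈ 5.06 A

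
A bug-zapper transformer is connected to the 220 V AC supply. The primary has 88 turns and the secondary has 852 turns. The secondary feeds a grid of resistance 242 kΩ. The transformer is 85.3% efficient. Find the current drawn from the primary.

I_p ≈ 0.0999 A

V_s = 220 × 852/88 = 2130.0 V.
I_s = V_s/R = 2130.0/242000 = 0.0088017 A.
P_out = V_s I_s = 2130.0 × 0.0088017 = 18.748 W.
P_in = P_out/η = 18.748/0.853 = 21.978 W.
I_p = P_in/V_p = 21.978/220 = 0.0999 A.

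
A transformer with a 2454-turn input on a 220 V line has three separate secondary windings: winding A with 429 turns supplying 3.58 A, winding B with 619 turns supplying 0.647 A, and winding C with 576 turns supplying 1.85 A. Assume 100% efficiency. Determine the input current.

I_in ≈ 1.22 A

V_A = 220 × 429/2454 = 38.460 V; V_B = 220 × 619/2454 = 55.493 V; V_C = 220 × 576/2454 = 51.638 V.
P_out = V_A I_A + V_B I_B + V_C I_C = 38.460×3.58 + 55.493×0.647 + 51.638×1.85 = 137.69 + 35.904 + 95.531 = 269.12 W.
Ideal ⇒ P_in = P_out, so I_in = P_out/V_in = 269.12/220 = 1.22 A.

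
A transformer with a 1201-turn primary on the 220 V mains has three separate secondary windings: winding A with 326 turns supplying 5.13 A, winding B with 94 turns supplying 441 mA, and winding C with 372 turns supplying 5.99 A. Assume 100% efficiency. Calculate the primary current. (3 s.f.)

V_A = 220 × 326/1201 = 59.717 V; V_B = 220 × 94/1201 = 17.219 V; V_C = 220 × 372/1201 = 68.143 V.
P_out = V_A I_A + V_B I_B + V_C I_C = 59.717×5.13 + 17.219×0.441 + 68.143×5.99 = 306.35 + 7.5936 + 408.18 = 722.12 W.
Ideal ⇒ P_in = P_out, so I_p = P_out/V_p = 722.12/220 = 3.28 A.

I_p ≈ 3.28 A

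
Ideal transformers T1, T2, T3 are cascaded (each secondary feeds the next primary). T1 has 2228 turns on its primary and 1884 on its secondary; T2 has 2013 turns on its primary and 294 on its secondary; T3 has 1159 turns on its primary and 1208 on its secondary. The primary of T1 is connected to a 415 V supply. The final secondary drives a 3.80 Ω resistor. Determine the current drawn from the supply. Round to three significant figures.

After T1: V = 415.00 × 1884/2228 = 350.92 V.
After T2: V = 350.92 × 294/2013 = 51.253 V.
After T3: V = 51.253 × 1208/1159 = 53.420 V.
I_load = 53.420/3.80 = 14.058 A, so P_out = 53.420 × 14.058 = 750.96 W.
All ideal ⇒ P_in = P_out, so I_supply = 750.96/415 = 1.81 A.

I_supply ≈ 1.81 A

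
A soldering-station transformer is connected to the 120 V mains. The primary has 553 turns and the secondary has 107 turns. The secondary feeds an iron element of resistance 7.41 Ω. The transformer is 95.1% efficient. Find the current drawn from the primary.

I_p ≈ 0.638 A

V_s = 120 × 107/553 = 23.219 V.
I_s = V_s/R = 23.219/7.41 = 3.1334 A.
P_out = V_s I_s = 23.219 × 3.1334 = 72.755 W.
P_in = P_out/η = 72.755/0.951 = 76.503 W.
I_p = P_in/V_p = 76.503/120 = 0.638 A.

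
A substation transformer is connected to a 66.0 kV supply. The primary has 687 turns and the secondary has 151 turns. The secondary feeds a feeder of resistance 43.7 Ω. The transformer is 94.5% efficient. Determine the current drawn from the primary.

V_s = 66000 × 151/687 = 14507 V.
I_s = V_s/R = 14507/43.7 = 331.96 A.
P_out = V_s I_s = 14507 × 331.96 = 4.8156×10^6 W.
P_in = P_out/η = 4.8156×10^6/0.945 = 5.0958×10^6 W.
I_p = P_in/V_p = 5.0958×10^6/66000 = 77.2 A.

I_p ≈ 77.2 A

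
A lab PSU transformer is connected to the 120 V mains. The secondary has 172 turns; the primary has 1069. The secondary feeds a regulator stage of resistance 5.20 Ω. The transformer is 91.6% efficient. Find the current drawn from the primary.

V_s = 120 × 172/1069 = 19.308 V.
I_s = V_s/R = 19.308/5.20 = 3.7130 A.
P_out = V_s I_s = 19.308 × 3.7130 = 71.690 W.
P_in = P_out/η = 71.690/0.916 = 78.265 W.
I_p = P_in/V_p = 78.265/120 = 0.652 A.

I_p ≈ 0.652 A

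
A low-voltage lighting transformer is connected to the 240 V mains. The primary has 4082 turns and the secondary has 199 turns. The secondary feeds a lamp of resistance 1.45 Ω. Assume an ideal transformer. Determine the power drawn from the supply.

V_s = V_p × N_s/N_p = 240 × 199/4082 = 11.700 V.
I_s = V_s/R = 11.700/1.45 = 8.0691 A.
I_p = I_s × N_s/N_p = 8.0691 × 199/4082 = 0.39337 A.
P = V_p I_p = 240 × 0.39337 = 94.4 W.

P ≈ 94.4 W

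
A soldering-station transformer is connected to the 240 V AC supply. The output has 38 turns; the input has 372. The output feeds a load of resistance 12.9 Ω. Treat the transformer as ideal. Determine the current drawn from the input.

V_out = V_in × N_out/N_in = 240 × 38/372 = 24.516 V.
I_out = V_out/R = 24.516/12.9 = 1.9005 A.
For an ideal transformer I_in N_in = I_out N_out, so I_in = 1.9005 × 38/372 = 0.194 A.

I_in ≈ 0.194 A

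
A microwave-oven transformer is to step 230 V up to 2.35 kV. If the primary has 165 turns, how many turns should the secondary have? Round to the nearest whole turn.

N_s = 1686 turns

N_s/N_p = V_s/V_p, so N_s = 165 × 2350/230 = 1685.9 ≈ 1686 turns.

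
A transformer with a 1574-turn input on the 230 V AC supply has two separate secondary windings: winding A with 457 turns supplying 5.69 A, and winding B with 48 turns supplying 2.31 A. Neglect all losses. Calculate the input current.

I_in ≈ 1.72 A

V_A = 230 × 457/1574 = 66.779 V; V_B = 230 × 48/1574 = 7.0140 V.
P_out = V_A I_A + V_B I_B = 66.779×5.69 + 7.0140×2.31 = 379.97 + 16.202 = 396.17 W.
Ideal ⇒ P_in = P_out, so I_in = P_out/V_in = 396.17/230 = 1.72 A.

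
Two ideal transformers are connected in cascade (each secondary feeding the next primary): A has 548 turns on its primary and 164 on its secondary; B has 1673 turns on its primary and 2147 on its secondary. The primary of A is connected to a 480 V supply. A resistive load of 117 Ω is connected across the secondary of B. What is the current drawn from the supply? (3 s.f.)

After A: V = 480.00 × 164/548 = 143.65 V.
After B: V = 143.65 × 2147/1673 = 184.35 V.
I_load = 184.35/117 = 1.5756 A, so P_out = 184.35 × 1.5756 = 290.47 W.
All ideal ⇒ P_in = P_out, so I_supply = 290.47/480 = 0.605 A.

I_supply ≈ 0.605 A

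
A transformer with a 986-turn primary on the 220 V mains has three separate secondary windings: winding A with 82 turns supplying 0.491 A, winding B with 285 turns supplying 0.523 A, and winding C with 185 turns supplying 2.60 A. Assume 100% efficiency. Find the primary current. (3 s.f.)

V_A = 220 × 82/986 = 18.296 V; V_B = 220 × 285/986 = 63.590 V; V_C = 220 × 185/986 = 41.278 V.
P_out = V_A I_A + V_B I_B + V_C I_C = 18.296×0.491 + 63.590×0.523 + 41.278×2.60 = 8.9834 + 33.258 + 107.32 = 149.56 W.
Ideal ⇒ P_in = P_out, so I_p = P_out/V_p = 149.56/220 = 0.680 A.

I_p ≈ 0.680 A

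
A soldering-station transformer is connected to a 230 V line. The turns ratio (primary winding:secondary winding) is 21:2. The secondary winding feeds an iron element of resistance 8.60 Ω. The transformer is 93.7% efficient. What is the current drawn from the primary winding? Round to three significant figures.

V_s = 230 × 2/21 = 21.905 V.
I_s = V_s/R = 21.905/8.60 = 2.5471 A.
P_out = V_s I_s = 21.905 × 2.5471 = 55.793 W.
P_in = P_out/η = 55.793/0.937 = 59.544 W.
I_p = P_in/V_p = 59.544/230 = 0.259 A.

I_p ≈ 0.259 A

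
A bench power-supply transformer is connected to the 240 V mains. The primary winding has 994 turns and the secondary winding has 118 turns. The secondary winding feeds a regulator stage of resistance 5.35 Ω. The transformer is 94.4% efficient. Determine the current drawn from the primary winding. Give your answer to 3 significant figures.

I_p ≈ 0.670 A

V_s = 240 × 118/994 = 28.491 V.
I_s = V_s/R = 28.491/5.35 = 5.3254 A.
P_out = V_s I_s = 28.491 × 5.3254 = 151.73 W.
P_in = P_out/η = 151.73/0.944 = 160.73 W.
I_p = P_in/V_p = 160.73/240 = 0.670 A.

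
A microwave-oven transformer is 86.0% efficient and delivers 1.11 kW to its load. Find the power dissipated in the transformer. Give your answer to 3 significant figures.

P_in = P_out/η = 1110/0.860 = 1290.70 W.
P_loss = P_in − P_out = 1290.70 − 1110 = 181 W.

P_loss ≈ 181 W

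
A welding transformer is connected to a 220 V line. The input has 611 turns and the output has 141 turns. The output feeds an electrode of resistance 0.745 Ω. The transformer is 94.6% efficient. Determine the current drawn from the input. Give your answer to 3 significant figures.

I_in ≈ 16.6 A

V_out = 220 × 141/611 = 50.769 V.
I_out = V_out/R = 50.769/0.745 = 68.147 A.
P_out = V_out I_out = 50.769 × 68.147 = 3459.8 W.
P_in = P_out/η = 3459.8/0.946 = 3657.2 W.
I_in = P_in/V_in = 3657.2/220 = 16.6 A.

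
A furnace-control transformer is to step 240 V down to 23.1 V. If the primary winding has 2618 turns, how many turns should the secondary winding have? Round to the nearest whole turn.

N_s/N_p = V_s/V_p, so N_s = 2618 × 23.1/240 = 252.0 ≈ 252 turns.

N_s = 252 turns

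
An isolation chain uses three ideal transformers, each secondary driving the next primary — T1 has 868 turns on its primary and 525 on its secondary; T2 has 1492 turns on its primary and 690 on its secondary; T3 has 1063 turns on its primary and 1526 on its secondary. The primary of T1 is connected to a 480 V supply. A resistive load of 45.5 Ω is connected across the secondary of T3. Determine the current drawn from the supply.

Secondary of T1: V = 480.00 × 525/868 = 290.32 V.
Secondary of T2: V = 290.32 × 690/1492 = 134.26 V.
Secondary of T3: V = 134.26 × 1526/1063 = 192.74 V.
I_load = 192.74/45.5 = 4.2361 A, so P_out = 192.74 × 4.2361 = 816.49 W.
All ideal ⇒ P_in = P_out, so I_supply = 816.49/480 = 1.70 A.

I_supply ≈ 1.70 A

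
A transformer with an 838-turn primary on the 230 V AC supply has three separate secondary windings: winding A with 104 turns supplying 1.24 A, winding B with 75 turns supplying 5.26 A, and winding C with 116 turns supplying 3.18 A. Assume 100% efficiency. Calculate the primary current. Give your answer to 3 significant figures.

I_p ≈ 1.06 A

V_A = 230 × 104/838 = 28.544 V; V_B = 230 × 75/838 = 20.585 V; V_C = 230 × 116/838 = 31.838 V.
P_out = V_A I_A + V_B I_B + V_C I_C = 28.544×1.24 + 20.585×5.26 + 31.838×3.18 = 35.395 + 108.28 + 101.24 = 244.91 W.
Ideal ⇒ P_in = P_out, so I_p = P_out/V_p = 244.91/230 = 1.06 A.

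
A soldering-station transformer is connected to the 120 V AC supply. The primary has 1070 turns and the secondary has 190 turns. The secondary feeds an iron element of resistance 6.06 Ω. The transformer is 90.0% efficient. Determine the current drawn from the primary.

V_s = 120 × 190/1070 = 21.308 V.
I_s = V_s/R = 21.308/6.06 = 3.5162 A.
P_out = V_s I_s = 21.308 × 3.5162 = 74.925 W.
P_in = P_out/η = 74.925/0.900 = 83.251 W.
I_p = P_in/V_p = 83.251/120 = 0.694 A.

I_p ≈ 0.694 A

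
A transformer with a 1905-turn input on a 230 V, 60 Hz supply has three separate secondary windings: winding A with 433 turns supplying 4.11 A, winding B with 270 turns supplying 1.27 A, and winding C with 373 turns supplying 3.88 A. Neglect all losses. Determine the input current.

I_in ≈ 1.87 A

V_A = 230 × 433/1905 = 52.278 V; V_B = 230 × 270/1905 = 32.598 V; V_C = 230 × 373/1905 = 45.034 V.
P_out = V_A I_A + V_B I_B + V_C I_C = 52.278×4.11 + 32.598×1.27 + 45.034×3.88 = 214.86 + 41.400 + 174.73 = 431.00 W.
Ideal ⇒ P_in = P_out, so I_in = P_out/V_in = 431.00/230 = 1.87 A.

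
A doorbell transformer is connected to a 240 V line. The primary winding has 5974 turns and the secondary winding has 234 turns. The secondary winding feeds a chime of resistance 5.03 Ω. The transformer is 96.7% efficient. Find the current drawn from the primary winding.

I_p ≈ 0.0757 A

V_s = 240 × 234/5974 = 9.4007 V.
I_s = V_s/R = 9.4007/5.03 = 1.8689 A.
P_out = V_s I_s = 9.4007 × 1.8689 = 17.569 W.
P_in = P_out/η = 17.569/0.967 = 18.169 W.
I_p = P_in/V_p = 18.169/240 = 0.0757 A.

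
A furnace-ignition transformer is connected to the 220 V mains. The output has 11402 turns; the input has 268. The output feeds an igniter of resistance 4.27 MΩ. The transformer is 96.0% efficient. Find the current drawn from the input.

I_in ≈ 0.0971 A

V_out = 220 × 11402/268 = 9359.9 V.
I_out = V_out/R = 9359.9/(4.27×10^6) = 0.0021920 A.
P_out = V_out I_out = 9359.9 × 0.0021920 = 20.517 W.
P_in = P_out/η = 20.517/0.960 = 21.372 W.
I_in = P_in/V_in = 21.372/220 = 0.0971 A.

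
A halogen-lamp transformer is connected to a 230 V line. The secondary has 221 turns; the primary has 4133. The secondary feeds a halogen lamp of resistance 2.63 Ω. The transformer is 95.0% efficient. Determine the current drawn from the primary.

V_s = 230 × 221/4133 = 12.299 V.
I_s = V_s/R = 12.299/2.63 = 4.6763 A.
P_out = V_s I_s = 12.299 × 4.6763 = 57.511 W.
P_in = P_out/η = 57.511/0.950 = 60.538 W.
I_p = P_in/V_p = 60.538/230 = 0.263 A.

I_p ≈ 0.263 A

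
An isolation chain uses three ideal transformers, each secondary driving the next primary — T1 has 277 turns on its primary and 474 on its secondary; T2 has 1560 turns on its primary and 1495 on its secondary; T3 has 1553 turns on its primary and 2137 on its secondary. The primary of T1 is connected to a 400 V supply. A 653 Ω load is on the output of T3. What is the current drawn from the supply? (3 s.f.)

After T1: V = 400.00 × 474/277 = 684.48 V.
After T2: V = 684.48 × 1495/1560 = 655.96 V.
After T3: V = 655.96 × 2137/1553 = 902.63 V.
I_load = 902.63/653 = 1.3823 A, so P_out = 902.63 × 1.3823 = 1247.7 W.
All ideal ⇒ P_in = P_out, so I_supply = 1247.7/400 = 3.12 A.

I_supply ≈ 3.12 A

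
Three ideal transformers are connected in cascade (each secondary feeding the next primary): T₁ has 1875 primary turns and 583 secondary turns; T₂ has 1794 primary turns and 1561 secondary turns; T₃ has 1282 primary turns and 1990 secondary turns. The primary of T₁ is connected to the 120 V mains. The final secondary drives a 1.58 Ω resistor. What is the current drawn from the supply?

I_supply ≈ 13.4 A

After T₁: V = 120.00 × 583/1875 = 37.312 V.
After T₂: V = 37.312 × 1561/1794 = 32.466 V.
After T₃: V = 32.466 × 1990/1282 = 50.396 V.
I_load = 50.396/1.58 = 31.896 A, so P_out = 50.396 × 31.896 = 1607.4 W.
All ideal ⇒ P_in = P_out, so I_supply = 1607.4/120 = 13.4 A.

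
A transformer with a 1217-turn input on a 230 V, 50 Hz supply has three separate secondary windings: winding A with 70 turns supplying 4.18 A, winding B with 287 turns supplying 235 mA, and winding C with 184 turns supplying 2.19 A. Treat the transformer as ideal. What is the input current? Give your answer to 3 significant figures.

V_A = 230 × 70/1217 = 13.229 V; V_B = 230 × 287/1217 = 54.240 V; V_C = 230 × 184/1217 = 34.774 V.
P_out = V_A I_A + V_B I_B + V_C I_C = 13.229×4.18 + 54.240×0.235 + 34.774×2.19 = 55.298 + 12.746 + 76.155 = 144.20 W.
Ideal ⇒ P_in = P_out, so I_in = P_out/V_in = 144.20/230 = 0.627 A.

I_in ≈ 0.627 A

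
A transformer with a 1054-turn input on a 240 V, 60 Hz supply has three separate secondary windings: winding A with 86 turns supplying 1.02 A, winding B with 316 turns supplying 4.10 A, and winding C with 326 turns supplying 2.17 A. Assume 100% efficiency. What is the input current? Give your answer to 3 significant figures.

I_in ≈ 1.98 A

V_A = 240 × 86/1054 = 19.583 V; V_B = 240 × 316/1054 = 71.954 V; V_C = 240 × 326/1054 = 74.231 V.
P_out = V_A I_A + V_B I_B + V_C I_C = 19.583×1.02 + 71.954×4.10 + 74.231×2.17 = 19.974 + 295.01 + 161.08 = 476.07 W.
Ideal ⇒ P_in = P_out, so I_in = P_out/V_in = 476.07/240 = 1.98 A.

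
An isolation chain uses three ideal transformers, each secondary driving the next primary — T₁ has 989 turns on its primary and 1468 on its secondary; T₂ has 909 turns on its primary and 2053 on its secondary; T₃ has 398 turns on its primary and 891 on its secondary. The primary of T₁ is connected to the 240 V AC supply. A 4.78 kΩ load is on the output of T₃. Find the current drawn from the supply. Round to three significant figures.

Secondary of T₁: V = 240.00 × 1468/989 = 356.24 V.
Secondary of T₂: V = 356.24 × 2053/909 = 804.57 V.
Secondary of T₃: V = 804.57 × 891/398 = 1801.2 V.
I_load = 1801.2/4780 = 0.37682 A, so P_out = 1801.2 × 0.37682 = 678.72 W.
All ideal ⇒ P_in = P_out, so I_supply = 678.72/240 = 2.83 A.

I_supply ≈ 2.83 A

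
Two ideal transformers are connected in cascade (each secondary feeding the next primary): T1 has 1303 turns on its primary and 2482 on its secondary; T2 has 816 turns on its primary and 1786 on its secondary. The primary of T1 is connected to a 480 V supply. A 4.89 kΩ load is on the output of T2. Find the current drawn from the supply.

I_supply ≈ 1.71 A

Secondary of T1: V = 480.00 × 2482/1303 = 914.32 V.
Secondary of T2: V = 914.32 × 1786/816 = 2001.2 V.
I_load = 2001.2/4890 = 0.40924 A, so P_out = 2001.2 × 0.40924 = 818.98 W.
All ideal ⇒ P_in = P_out, so I_supply = 818.98/480 = 1.71 A.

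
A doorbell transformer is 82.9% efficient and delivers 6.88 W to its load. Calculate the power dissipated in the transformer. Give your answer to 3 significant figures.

P_in = P_out/η = 6.88/0.829 = 8.29916 W.
P_loss = P_in − P_out = 8.29916 − 6.88 = 1.42 W.

P_loss ≈ 1.42 W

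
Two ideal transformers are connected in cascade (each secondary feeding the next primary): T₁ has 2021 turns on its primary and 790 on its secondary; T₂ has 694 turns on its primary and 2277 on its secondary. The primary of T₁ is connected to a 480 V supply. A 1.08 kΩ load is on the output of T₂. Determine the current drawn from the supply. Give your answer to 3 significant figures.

Secondary of T₁: V = 480.00 × 790/2021 = 187.63 V.
Secondary of T₂: V = 187.63 × 2277/694 = 615.61 V.
I_load = 615.61/1080 = 0.57001 A, so P_out = 615.61 × 0.57001 = 350.90 W.
All ideal ⇒ P_in = P_out, so I_supply = 350.90/480 = 0.731 A.

I_supply ≈ 0.731 A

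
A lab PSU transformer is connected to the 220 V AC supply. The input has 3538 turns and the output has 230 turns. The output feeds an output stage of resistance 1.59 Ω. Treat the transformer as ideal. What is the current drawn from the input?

I_in ≈ 0.585 A

V_out = V_in × N_out/N_in = 220 × 230/3538 = 14.302 V.
I_out = V_out/R = 14.302/1.59 = 8.9949 A.
For an ideal transformer I_in N_in = I_out N_out, so I_in = 8.9949 × 230/3538 = 0.585 A.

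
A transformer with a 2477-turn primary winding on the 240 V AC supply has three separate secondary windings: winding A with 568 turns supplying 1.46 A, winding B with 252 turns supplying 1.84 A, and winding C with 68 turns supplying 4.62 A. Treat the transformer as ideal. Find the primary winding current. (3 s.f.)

V_A = 240 × 568/2477 = 55.034 V; V_B = 240 × 252/2477 = 24.417 V; V_C = 240 × 68/2477 = 6.5886 V.
P_out = V_A I_A + V_B I_B + V_C I_C = 55.034×1.46 + 24.417×1.84 + 6.5886×4.62 = 80.350 + 44.927 + 30.439 = 155.72 W.
Ideal ⇒ P_in = P_out, so I_p = P_out/V_p = 155.72/240 = 0.649 A.

I_p ≈ 0.649 A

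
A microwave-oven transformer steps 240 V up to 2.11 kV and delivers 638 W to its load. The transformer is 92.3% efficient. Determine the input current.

P_in = P_out/η = 638/0.923 = 691.22 W.
I_in = P_in/V_in = 691.22/240 = 2.88 A.

I_in ≈ 2.88 A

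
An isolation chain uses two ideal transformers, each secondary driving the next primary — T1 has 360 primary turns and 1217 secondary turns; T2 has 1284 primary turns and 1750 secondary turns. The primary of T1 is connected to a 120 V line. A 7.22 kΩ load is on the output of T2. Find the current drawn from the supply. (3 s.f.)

I_supply ≈ 0.353 A

Secondary of T1: V = 120.00 × 1217/360 = 405.67 V.
Secondary of T2: V = 405.67 × 1750/1284 = 552.89 V.
I_load = 552.89/7220 = 0.076578 A, so P_out = 552.89 × 0.076578 = 42.340 W.
All ideal ⇒ P_in = P_out, so I_supply = 42.340/120 = 0.353 A.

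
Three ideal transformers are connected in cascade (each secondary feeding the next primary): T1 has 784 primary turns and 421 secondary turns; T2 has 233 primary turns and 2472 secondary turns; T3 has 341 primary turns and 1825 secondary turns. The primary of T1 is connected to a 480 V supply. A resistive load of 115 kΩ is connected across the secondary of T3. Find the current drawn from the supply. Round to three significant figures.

Secondary of T1: V = 480.00 × 421/784 = 257.76 V.
Secondary of T2: V = 257.76 × 2472/233 = 2734.6 V.
Secondary of T3: V = 2734.6 × 1825/341 = 14636 V.
I_load = 14636/115000 = 0.12727 A, so P_out = 14636 × 0.12727 = 1862.6 W.
All ideal ⇒ P_in = P_out, so I_supply = 1862.6/480 = 3.88 A.

I_supply ≈ 3.88 A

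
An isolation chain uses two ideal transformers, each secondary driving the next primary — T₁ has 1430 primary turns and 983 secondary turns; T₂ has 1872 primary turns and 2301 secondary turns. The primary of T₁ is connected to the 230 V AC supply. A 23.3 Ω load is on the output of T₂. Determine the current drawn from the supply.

I_supply ≈ 7.05 A

After T₁: V = 230.00 × 983/1430 = 158.10 V.
After T₂: V = 158.10 × 2301/1872 = 194.34 V.
I_load = 194.34/23.3 = 8.3407 A, so P_out = 194.34 × 8.3407 = 1620.9 W.
All ideal ⇒ P_in = P_out, so I_supply = 1620.9/230 = 7.05 A.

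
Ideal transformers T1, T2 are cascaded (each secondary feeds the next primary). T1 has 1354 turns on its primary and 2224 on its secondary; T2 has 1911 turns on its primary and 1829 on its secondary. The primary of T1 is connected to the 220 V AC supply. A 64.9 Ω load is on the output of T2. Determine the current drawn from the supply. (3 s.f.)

After T1: V = 220.00 × 2224/1354 = 361.36 V.
After T2: V = 361.36 × 1829/1911 = 345.85 V.
I_load = 345.85/64.9 = 5.3290 A, so P_out = 345.85 × 5.3290 = 1843.1 W.
All ideal ⇒ P_in = P_out, so I_supply = 1843.1/220 = 8.38 A.

I_supply ≈ 8.38 A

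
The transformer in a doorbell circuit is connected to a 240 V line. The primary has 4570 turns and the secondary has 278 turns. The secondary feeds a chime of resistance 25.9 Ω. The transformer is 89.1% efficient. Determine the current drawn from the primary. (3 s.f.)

I_p ≈ 0.0385 A

V_s = 240 × 278/4570 = 14.600 V.
I_s = V_s/R = 14.600/25.9 = 0.56369 A.
P_out = V_s I_s = 14.600 × 0.56369 = 8.2296 W.
P_in = P_out/η = 8.2296/0.891 = 9.2364 W.
I_p = P_in/V_p = 9.2364/240 = 0.0385 A.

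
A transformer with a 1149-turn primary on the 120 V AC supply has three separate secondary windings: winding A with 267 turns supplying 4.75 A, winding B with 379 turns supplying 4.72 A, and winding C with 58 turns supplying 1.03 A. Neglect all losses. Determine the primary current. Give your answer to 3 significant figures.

I_p ≈ 2.71 A

V_A = 120 × 267/1149 = 27.885 V; V_B = 120 × 379/1149 = 39.582 V; V_C = 120 × 58/1149 = 6.0574 V.
P_out = V_A I_A + V_B I_B + V_C I_C = 27.885×4.75 + 39.582×4.72 + 6.0574×1.03 = 132.45 + 186.83 + 6.2392 = 325.52 W.
Ideal ⇒ P_in = P_out, so I_p = P_out/V_p = 325.52/120 = 2.71 A.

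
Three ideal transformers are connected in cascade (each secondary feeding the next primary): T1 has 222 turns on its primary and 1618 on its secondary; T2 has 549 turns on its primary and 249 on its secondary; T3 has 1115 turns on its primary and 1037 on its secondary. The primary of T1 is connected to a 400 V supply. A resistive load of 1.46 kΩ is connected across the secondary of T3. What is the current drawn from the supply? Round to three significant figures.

I_supply ≈ 2.59 A

After T1: V = 400.00 × 1618/222 = 2915.3 V.
After T2: V = 2915.3 × 249/549 = 1322.2 V.
After T3: V = 1322.2 × 1037/1115 = 1229.7 V.
I_load = 1229.7/1460 = 0.84229 A, so P_out = 1229.7 × 0.84229 = 1035.8 W.
All ideal ⇒ P_in = P_out, so I_supply = 1035.8/400 = 2.59 A.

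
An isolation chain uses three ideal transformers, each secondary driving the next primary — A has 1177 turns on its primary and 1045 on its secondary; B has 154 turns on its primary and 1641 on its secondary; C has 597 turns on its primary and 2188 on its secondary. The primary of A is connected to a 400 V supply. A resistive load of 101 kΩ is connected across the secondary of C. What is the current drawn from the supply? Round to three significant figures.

I_supply ≈ 4.76 A

After A: V = 400.00 × 1045/1177 = 355.14 V.
After B: V = 355.14 × 1641/154 = 3784.3 V.
After C: V = 3784.3 × 2188/597 = 13869 V.
I_load = 13869/101000 = 0.13732 A, so P_out = 13869 × 0.13732 = 1904.6 W.
All ideal ⇒ P_in = P_out, so I_supply = 1904.6/400 = 4.76 A.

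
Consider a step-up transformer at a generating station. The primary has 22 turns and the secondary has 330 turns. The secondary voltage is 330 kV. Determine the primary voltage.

V_p ≈ 22000 V

V_p/V_s = N_p/N_s, so V_p = 330000 × 22/330 = 22000 V.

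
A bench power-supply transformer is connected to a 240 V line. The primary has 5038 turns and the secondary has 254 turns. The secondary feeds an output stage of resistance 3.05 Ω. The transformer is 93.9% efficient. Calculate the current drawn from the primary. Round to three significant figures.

V_s = 240 × 254/5038 = 12.100 V.
I_s = V_s/R = 12.100/3.05 = 3.9672 A.
P_out = V_s I_s = 12.100 × 3.9672 = 48.004 W.
P_in = P_out/η = 48.004/0.939 = 51.122 W.
I_p = P_in/V_p = 51.122/240 = 0.213 A.

I_p ≈ 0.213 A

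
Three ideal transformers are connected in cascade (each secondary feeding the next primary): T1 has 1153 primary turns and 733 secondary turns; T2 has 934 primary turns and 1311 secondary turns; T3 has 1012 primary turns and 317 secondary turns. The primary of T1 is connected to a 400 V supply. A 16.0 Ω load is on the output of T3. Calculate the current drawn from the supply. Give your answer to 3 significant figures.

Secondary of T1: V = 400.00 × 733/1153 = 254.29 V.
Secondary of T2: V = 254.29 × 1311/934 = 356.94 V.
Secondary of T3: V = 356.94 × 317/1012 = 111.81 V.
I_load = 111.81/16.0 = 6.9879 A, so P_out = 111.81 × 6.9879 = 781.30 W.
All ideal ⇒ P_in = P_out, so I_supply = 781.30/400 = 1.95 A.

I_supply ≈ 1.95 A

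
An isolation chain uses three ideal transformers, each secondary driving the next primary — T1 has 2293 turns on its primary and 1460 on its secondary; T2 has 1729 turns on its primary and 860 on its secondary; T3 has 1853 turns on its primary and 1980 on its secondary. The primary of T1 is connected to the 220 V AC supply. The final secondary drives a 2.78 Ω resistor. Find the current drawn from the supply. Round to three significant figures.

I_supply ≈ 9.06 A

After T1: V = 220.00 × 1460/2293 = 140.08 V.
After T2: V = 140.08 × 860/1729 = 69.675 V.
After T3: V = 69.675 × 1980/1853 = 74.450 V.
I_load = 74.450/2.78 = 26.781 A, so P_out = 74.450 × 26.781 = 1993.8 W.
All ideal ⇒ P_in = P_out, so I_supply = 1993.8/220 = 9.06 A.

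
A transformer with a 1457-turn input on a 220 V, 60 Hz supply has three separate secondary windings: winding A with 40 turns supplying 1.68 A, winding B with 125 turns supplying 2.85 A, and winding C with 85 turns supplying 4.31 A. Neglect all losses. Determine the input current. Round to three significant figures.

I_in ≈ 0.542 A

V_A = 220 × 40/1457 = 6.0398 V; V_B = 220 × 125/1457 = 18.874 V; V_C = 220 × 85/1457 = 12.835 V.
P_out = V_A I_A + V_B I_B + V_C I_C = 6.0398×1.68 + 18.874×2.85 + 12.835×4.31 = 10.147 + 53.792 + 55.317 = 119.26 W.
Ideal ⇒ P_in = P_out, so I_in = P_out/V_in = 119.26/220 = 0.542 A.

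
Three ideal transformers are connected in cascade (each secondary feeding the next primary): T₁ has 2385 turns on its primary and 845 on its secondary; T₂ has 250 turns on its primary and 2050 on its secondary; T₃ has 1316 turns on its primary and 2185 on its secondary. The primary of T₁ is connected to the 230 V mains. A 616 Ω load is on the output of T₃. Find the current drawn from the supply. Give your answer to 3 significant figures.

After T₁: V = 230.00 × 845/2385 = 81.488 V.
After T₂: V = 81.488 × 2050/250 = 668.21 V.
After T₃: V = 668.21 × 2185/1316 = 1109.4 V.
I_load = 1109.4/616 = 1.8010 A, so P_out = 1109.4 × 1.8010 = 1998.2 W.
All ideal ⇒ P_in = P_out, so I_supply = 1998.2/230 = 8.69 A.

I_supply ≈ 8.69 A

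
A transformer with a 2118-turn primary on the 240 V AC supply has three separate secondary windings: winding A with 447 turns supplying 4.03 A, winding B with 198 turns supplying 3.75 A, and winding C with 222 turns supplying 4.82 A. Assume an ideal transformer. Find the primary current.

I_p ≈ 1.71 A

V_A = 240 × 447/2118 = 50.652 V; V_B = 240 × 198/2118 = 22.436 V; V_C = 240 × 222/2118 = 25.156 V.
P_out = V_A I_A + V_B I_B + V_C I_C = 50.652×4.03 + 22.436×3.75 + 25.156×4.82 = 204.13 + 84.136 + 121.25 = 409.51 W.
Ideal ⇒ P_in = P_out, so I_p = P_out/V_p = 409.51/240 = 1.71 A.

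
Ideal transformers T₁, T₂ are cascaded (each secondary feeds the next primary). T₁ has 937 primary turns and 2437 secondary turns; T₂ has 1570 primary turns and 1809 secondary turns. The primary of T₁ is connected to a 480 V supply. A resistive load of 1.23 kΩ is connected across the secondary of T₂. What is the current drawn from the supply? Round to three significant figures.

I_supply ≈ 3.50 A

After T₁: V = 480.00 × 2437/937 = 1248.4 V.
After T₂: V = 1248.4 × 1809/1570 = 1438.5 V.
I_load = 1438.5/1230 = 1.1695 A, so P_out = 1438.5 × 1.1695 = 1682.2 W.
All ideal ⇒ P_in = P_out, so I_supply = 1682.2/480 = 3.50 A.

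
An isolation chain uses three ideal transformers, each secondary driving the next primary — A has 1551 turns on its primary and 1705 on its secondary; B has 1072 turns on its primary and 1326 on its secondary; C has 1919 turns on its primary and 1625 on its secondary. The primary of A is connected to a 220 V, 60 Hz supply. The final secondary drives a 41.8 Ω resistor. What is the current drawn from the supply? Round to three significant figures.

I_supply ≈ 6.98 A

After A: V = 220.00 × 1705/1551 = 241.84 V.
After B: V = 241.84 × 1326/1072 = 299.15 V.
After C: V = 299.15 × 1625/1919 = 253.32 V.
I_load = 253.32/41.8 = 6.0602 A, so P_out = 253.32 × 6.0602 = 1535.1 W.
All ideal ⇒ P_in = P_out, so I_supply = 1535.1/220 = 6.98 A.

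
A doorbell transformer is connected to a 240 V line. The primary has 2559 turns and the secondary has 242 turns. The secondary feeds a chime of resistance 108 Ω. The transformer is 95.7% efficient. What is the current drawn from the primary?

I_p ≈ 0.0208 A

V_s = 240 × 242/2559 = 22.696 V.
I_s = V_s/R = 22.696/108 = 0.21015 A.
P_out = V_s I_s = 22.696 × 0.21015 = 4.7697 W.
P_in = P_out/η = 4.7697/0.957 = 4.9840 W.
I_p = P_in/V_p = 4.9840/240 = 0.0208 A.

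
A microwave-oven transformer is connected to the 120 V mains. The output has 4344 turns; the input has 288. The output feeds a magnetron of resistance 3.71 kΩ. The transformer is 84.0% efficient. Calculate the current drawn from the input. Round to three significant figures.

V_out = 120 × 4344/288 = 1810.0 V.
I_out = V_out/R = 1810.0/3710 = 0.48787 A.
P_out = V_out I_out = 1810.0 × 0.48787 = 883.05 W.
P_in = P_out/η = 883.05/0.840 = 1051.2 W.
I_in = P_in/V_in = 1051.2/120 = 8.76 A.

I_in ≈ 8.76 A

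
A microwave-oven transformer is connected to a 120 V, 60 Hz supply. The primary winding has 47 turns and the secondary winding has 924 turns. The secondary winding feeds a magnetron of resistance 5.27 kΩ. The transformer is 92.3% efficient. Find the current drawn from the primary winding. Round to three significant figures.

I_p ≈ 9.53 A

V_s = 120 × 924/47 = 2359.1 V.
I_s = V_s/R = 2359.1/5270 = 0.44766 A.
P_out = V_s I_s = 2359.1 × 0.44766 = 1056.1 W.
P_in = P_out/η = 1056.1/0.923 = 1144.2 W.
I_p = P_in/V_p = 1144.2/120 = 9.53 A.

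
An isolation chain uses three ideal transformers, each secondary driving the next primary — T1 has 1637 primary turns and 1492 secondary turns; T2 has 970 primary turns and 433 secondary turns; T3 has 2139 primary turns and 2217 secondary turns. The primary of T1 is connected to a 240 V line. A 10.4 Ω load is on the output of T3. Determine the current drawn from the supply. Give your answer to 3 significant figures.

After T1: V = 240.00 × 1492/1637 = 218.74 V.
After T2: V = 218.74 × 433/970 = 97.644 V.
After T3: V = 97.644 × 2217/2139 = 101.21 V.
I_load = 101.21/10.4 = 9.7313 A, so P_out = 101.21 × 9.7313 = 984.85 W.
All ideal ⇒ P_in = P_out, so I_supply = 984.85/240 = 4.10 A.

I_supply ≈ 4.10 A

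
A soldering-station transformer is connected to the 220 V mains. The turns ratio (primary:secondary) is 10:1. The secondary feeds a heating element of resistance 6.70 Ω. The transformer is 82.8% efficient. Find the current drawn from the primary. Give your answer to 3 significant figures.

V_s = 220 × 1/10 = 22.000 V.
I_s = V_s/R = 22.000/6.70 = 3.2836 A.
P_out = V_s I_s = 22.000 × 3.2836 = 72.239 W.
P_in = P_out/η = 72.239/0.828 = 87.245 W.
I_p = P_in/V_p = 87.245/220 = 0.397 A.

I_p ≈ 0.397 A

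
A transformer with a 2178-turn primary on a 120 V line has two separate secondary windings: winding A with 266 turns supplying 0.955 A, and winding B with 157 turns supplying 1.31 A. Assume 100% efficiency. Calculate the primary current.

V_A = 120 × 266/2178 = 14.656 V; V_B = 120 × 157/2178 = 8.6501 V.
P_out = V_A I_A + V_B I_B = 14.656×0.955 + 8.6501×1.31 = 13.996 + 11.332 = 25.328 W.
Ideal ⇒ P_in = P_out, so I_p = P_out/V_p = 25.328/120 = 0.211 A.

I_p ≈ 0.211 A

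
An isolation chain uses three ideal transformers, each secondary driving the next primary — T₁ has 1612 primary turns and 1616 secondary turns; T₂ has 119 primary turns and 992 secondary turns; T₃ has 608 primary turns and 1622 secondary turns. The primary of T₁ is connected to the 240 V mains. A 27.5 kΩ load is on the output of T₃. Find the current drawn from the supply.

Secondary of T₁: V = 240.00 × 1616/1612 = 240.60 V.
Secondary of T₂: V = 240.60 × 992/119 = 2005.6 V.
Secondary of T₃: V = 2005.6 × 1622/608 = 5350.6 V.
I_load = 5350.6/27500 = 0.19457 A, so P_out = 5350.6 × 0.19457 = 1041.0 W.
All ideal ⇒ P_in = P_out, so I_supply = 1041.0/240 = 4.34 A.

I_supply ≈ 4.34 A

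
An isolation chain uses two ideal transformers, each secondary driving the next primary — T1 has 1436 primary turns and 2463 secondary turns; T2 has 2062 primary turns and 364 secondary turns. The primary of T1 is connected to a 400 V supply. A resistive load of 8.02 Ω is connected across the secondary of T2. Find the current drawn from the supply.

I_supply ≈ 4.57 A

After T1: V = 400.00 × 2463/1436 = 686.07 V.
After T2: V = 686.07 × 364/2062 = 121.11 V.
I_load = 121.11/8.02 = 15.101 A, so P_out = 121.11 × 15.101 = 1828.9 W.
All ideal ⇒ P_in = P_out, so I_supply = 1828.9/400 = 4.57 A.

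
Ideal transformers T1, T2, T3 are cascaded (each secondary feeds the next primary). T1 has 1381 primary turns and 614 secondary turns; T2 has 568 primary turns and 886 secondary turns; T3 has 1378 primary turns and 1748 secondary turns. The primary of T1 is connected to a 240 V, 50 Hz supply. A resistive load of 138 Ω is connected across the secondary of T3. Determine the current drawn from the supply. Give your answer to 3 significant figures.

I_supply ≈ 1.35 A

Secondary of T1: V = 240.00 × 614/1381 = 106.71 V.
Secondary of T2: V = 106.71 × 886/568 = 166.45 V.
Secondary of T3: V = 166.45 × 1748/1378 = 211.14 V.
I_load = 211.14/138 = 1.5300 A, so P_out = 211.14 × 1.5300 = 323.03 W.
All ideal ⇒ P_in = P_out, so I_supply = 323.03/240 = 1.35 A.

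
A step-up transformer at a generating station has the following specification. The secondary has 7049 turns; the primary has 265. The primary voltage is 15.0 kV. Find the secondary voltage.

V_s/V_p = N_s/N_p, so V_s = 15000 × 7049/265 = 399000 V.

V_s ≈ 399000 V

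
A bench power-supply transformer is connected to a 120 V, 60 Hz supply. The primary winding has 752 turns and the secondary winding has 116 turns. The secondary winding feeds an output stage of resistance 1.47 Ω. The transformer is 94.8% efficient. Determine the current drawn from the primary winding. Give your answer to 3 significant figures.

V_s = 120 × 116/752 = 18.511 V.
I_s = V_s/R = 18.511/1.47 = 12.592 A.
P_out = V_s I_s = 18.511 × 12.592 = 233.09 W.
P_in = P_out/η = 233.09/0.948 = 245.88 W.
I_p = P_in/V_p = 245.88/120 = 2.05 A.

I_p ≈ 2.05 A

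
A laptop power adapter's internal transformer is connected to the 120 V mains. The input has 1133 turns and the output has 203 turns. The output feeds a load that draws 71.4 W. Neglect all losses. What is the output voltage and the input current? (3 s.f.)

V_out = V_in × N_out/N_in = 120 × 203/1133 = 21.500 V.
I_out = P/V_out = 71.4/21.500 = 3.3209 A.
I_in = I_out × N_out/N_in = 3.3209 × 203/1133 = 0.595 A.

V_out ≈ 21.5 V, I_in ≈ 0.595 A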